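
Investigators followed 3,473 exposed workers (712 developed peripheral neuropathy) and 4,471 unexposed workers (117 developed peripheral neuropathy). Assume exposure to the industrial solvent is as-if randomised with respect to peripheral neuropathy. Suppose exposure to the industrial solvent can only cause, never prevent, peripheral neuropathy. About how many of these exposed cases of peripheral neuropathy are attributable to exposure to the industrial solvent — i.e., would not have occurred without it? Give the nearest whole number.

p₁ = P(outcome | exposed) = 712/3473 = 0.20501
p₀ = P(outcome | unexposed) = 117/4471 = 0.026169
PN = (p₁ − p₀)/p₁ = (0.20501 − 0.026169) / 0.20501 ≈ 0.87235.
Attributable cases ≈ PN × (exposed cases) = 0.87235 × 712 ≈ 621.12.

about 621 cases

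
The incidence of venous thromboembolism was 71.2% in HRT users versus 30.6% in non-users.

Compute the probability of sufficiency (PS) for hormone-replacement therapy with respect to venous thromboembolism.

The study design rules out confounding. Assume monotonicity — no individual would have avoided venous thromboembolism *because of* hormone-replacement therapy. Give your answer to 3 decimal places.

p₁ = 0.712, p₀ = 0.306.
Under exogeneity and monotonicity, PS = (p₁ − p₀) / (1 − p₀).
PS = (0.712 − 0.306) / (1 − 0.306) = 0.406 / 0.694 ≈ 0.5850

PS ≈ 0.585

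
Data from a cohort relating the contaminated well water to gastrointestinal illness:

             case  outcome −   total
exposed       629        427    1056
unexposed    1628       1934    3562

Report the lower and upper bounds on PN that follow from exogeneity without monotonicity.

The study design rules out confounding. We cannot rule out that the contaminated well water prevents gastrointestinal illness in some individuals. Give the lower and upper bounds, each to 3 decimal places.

p₁ = P(outcome | exposed) = 629/1056 = 0.59564
p₀ = P(outcome | unexposed) = 1628/3562 = 0.45705
Under exogeneity alone the bounds on PN are max{0,(p₁−p₀)/p₁} ≤ PN ≤ min{1,(1−p₀)/p₁}.
  lower = (p₁ − p₀)/p₁ = 0.1386 / 0.59564 ≈ 0.2327
  upper = min{1, (1 − p₀)/p₁} = 0.54295 / 0.59564 ≈ 0.9115

0.233 ≤ PN ≤ 0.912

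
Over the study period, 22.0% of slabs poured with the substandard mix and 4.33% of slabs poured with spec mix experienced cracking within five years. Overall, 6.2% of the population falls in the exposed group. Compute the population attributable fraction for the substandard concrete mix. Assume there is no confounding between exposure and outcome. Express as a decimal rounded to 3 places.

PAF ≈ 0.202

p₁ = 0.22, p₀ = 0.0433.
Overall risk P(Y=1) = π·p₁ + (1−π)·p₀ = 0.062×0.22 + 0.938×0.0433 = 0.054255.
Under exogeneity, PAF = [P(Y=1) − p₀] / P(Y=1).
PAF = (0.054255 − 0.0433) / 0.054255 ≈ 0.2019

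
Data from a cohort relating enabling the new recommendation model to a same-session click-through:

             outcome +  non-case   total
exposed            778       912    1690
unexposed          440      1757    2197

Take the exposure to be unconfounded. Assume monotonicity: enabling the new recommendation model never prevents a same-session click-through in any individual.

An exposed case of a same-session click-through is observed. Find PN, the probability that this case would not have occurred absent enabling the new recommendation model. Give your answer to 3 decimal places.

p₁ = P(outcome | exposed) = 778/1690 = 0.46036
p₀ = P(outcome | unexposed) = 440/2197 = 0.20027
Under exogeneity and monotonicity, PN = (p₁ − p₀)/p₁.
PN = (0.46036 − 0.20027) / 0.46036 ≈ 0.5650

PN ≈ 0.565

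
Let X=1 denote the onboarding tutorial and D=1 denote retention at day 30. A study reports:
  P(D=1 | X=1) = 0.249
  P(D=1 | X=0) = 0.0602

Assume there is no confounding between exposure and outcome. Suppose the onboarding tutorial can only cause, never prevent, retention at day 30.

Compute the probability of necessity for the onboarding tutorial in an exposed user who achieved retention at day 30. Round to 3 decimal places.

Let p₁ = 0.249, p₀ = 0.0602.
Under exogeneity and monotonicity, PN = (p₁ − p₀) / p₁.
PN = (0.249 − 0.0602) / 0.249 = 0.1888 / 0.249 ≈ 0.7582

PN ≈ 0.758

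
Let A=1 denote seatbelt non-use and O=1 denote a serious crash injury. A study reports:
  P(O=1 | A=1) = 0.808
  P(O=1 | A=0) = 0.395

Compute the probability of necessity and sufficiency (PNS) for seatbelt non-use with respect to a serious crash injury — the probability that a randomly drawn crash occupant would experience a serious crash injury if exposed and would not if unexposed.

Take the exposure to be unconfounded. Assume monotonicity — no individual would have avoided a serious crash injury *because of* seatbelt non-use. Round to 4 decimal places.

Let p₁ = 0.808, p₀ = 0.395.
Under exogeneity and monotonicity, PNS = p₁ − p₀.
PNS = 0.808 − 0.395 = 0.413

PNS ≈ 0.4130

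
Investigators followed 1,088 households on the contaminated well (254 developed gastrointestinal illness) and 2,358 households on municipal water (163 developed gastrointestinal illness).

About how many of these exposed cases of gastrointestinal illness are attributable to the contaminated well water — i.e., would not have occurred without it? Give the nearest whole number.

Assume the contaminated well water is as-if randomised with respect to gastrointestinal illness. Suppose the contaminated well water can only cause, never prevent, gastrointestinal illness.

p₁ = P(outcome | exposed) = 254/1088 = 0.23346
p₀ = P(outcome | unexposed) = 163/2358 = 0.069126
PN = (p₁ − p₀)/p₁ = (0.23346 − 0.069126) / 0.23346 ≈ 0.70390.
Attributable cases ≈ PN × (exposed cases) = 0.70390 × 254 ≈ 178.79.

about 179 cases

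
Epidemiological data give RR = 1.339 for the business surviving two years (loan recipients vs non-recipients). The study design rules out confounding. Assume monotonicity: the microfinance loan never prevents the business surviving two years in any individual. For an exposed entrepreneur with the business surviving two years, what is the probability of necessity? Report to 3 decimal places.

Under exogeneity and monotonicity, PN = (RR − 1) / RR = 1 − 1/RR.
PN = (1.339 − 1) / 1.339 = 0.339 / 1.339 ≈ 0.2532

PN ≈ 0.253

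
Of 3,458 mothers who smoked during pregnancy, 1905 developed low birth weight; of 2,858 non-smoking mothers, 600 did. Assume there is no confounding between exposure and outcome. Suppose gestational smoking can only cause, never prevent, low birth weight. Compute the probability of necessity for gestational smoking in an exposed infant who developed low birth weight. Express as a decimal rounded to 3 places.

p₁ = P(outcome | exposed) = 1905/3458 = 0.5509
p₀ = P(outcome | unexposed) = 600/2858 = 0.20994
Under exogeneity and monotonicity, PN = (p₁ − p₀) / p₁.
PN = (0.5509 − 0.20994) / 0.5509 = 0.34096 / 0.5509 ≈ 0.6189

PN ≈ 0.619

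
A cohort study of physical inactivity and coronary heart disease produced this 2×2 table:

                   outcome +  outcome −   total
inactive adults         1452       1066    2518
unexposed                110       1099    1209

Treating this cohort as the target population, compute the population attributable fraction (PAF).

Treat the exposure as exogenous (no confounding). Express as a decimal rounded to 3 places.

PAF ≈ 0.783

p₁ = P(outcome | exposed) = 1452/2518 = 0.57665
p₀ = P(outcome | unexposed) = 110/1209 = 0.090984
Exposure prevalence π = 2518/3727 = 0.67561; overall risk P(Y=1) = 0.4191.
Under exogeneity, PAF = [P(Y=1) − p₀]/P(Y=1).
PAF = (0.4191 − 0.090984) / 0.4191 ≈ 0.7829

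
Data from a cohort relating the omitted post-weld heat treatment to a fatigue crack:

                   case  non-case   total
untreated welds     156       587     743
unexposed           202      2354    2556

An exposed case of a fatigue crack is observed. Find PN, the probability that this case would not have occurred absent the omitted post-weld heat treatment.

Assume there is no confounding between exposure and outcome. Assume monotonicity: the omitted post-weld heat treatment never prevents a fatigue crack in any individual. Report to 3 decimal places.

PN ≈ 0.624

p₁ = P(outcome | exposed) = 156/743 = 0.20996
p₀ = P(outcome | unexposed) = 202/2556 = 0.07903
Under exogeneity and monotonicity, PN = (p₁ − p₀) / p₁.
PN = (0.20996 − 0.07903) / 0.20996 = 0.13093 / 0.20996 ≈ 0.6236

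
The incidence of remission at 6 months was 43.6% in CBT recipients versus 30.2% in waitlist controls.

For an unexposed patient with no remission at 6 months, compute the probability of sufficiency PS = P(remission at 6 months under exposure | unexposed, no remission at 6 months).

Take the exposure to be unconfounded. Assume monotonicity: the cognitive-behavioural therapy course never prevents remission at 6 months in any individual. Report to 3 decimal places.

PS ≈ 0.192

p₁ = 0.436, p₀ = 0.302.
Under exogeneity and monotonicity, PS = (p₁ − p₀) / (1 − p₀).
PS = (0.436 − 0.302) / (1 − 0.302) = 0.134 / 0.698 ≈ 0.1920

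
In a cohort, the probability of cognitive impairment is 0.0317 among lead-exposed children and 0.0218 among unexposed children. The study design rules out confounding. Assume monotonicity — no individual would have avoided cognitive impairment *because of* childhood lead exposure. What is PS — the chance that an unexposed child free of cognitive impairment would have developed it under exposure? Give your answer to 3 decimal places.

Let p₁ = 0.0317, p₀ = 0.0218.
Under exogeneity and monotonicity, PS = (p₁ − p₀) / (1 − p₀).
PS = (0.0317 − 0.0218) / (1 − 0.0218) = 0.0099 / 0.9782 ≈ 0.0101

PS ≈ 0.010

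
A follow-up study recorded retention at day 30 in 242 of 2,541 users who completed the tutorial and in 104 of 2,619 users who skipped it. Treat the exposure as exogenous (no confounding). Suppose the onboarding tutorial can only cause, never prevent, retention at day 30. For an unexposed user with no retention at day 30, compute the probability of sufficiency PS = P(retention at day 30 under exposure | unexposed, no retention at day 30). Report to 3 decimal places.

PS ≈ 0.058

p₁ = P(outcome | exposed) = 242/2541 = 0.095238
p₀ = P(outcome | unexposed) = 104/2619 = 0.03971
Under exogeneity and monotonicity, PS = (p₁ − p₀) / (1 − p₀).
PS = (0.095238 − 0.03971) / (1 − 0.03971) = 0.055528 / 0.96029 ≈ 0.0578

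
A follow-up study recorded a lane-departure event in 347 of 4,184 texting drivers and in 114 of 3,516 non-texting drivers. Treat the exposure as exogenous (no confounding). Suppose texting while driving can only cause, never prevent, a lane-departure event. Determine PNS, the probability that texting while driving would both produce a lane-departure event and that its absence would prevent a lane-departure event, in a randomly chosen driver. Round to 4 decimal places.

p₁ = P(outcome | exposed) = 347/4184 = 0.082935
p₀ = P(outcome | unexposed) = 114/3516 = 0.032423
Under exogeneity and monotonicity, PNS = p₁ − p₀.
PNS = 0.082935 − 0.032423 = 0.050512

PNS ≈ 0.0505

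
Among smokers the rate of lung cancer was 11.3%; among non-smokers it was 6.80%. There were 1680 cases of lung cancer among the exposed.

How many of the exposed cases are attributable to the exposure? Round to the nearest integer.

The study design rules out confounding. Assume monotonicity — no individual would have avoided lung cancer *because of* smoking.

p₁ = 0.113, p₀ = 0.068.
PN = (p₁ − p₀)/p₁ = (0.113 − 0.068) / 0.113 ≈ 0.39823.
Attributable cases ≈ PN × (exposed cases) = 0.39823 × 1680 ≈ 669.03.

about 669 cases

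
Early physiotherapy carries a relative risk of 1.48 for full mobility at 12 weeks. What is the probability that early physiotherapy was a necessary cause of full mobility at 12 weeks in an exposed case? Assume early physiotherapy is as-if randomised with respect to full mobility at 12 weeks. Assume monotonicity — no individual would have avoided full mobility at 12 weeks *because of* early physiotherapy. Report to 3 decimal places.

PN ≈ 0.324

Under exogeneity and monotonicity, PN = (RR − 1) / RR = 1 − 1/RR.
PN = (1.48 − 1) / 1.48 = 0.48 / 1.48 ≈ 0.3243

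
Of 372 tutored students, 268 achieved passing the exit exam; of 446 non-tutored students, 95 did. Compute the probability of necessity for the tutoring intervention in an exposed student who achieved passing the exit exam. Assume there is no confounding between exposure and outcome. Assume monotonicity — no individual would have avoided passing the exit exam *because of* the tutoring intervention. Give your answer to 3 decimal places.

p₁ = P(outcome | exposed) = 268/372 = 0.72043
p₀ = P(outcome | unexposed) = 95/446 = 0.213
Under exogeneity and monotonicity, PN = (p₁ − p₀) / p₁.
PN = (0.72043 − 0.213) / 0.72043 = 0.50743 / 0.72043 ≈ 0.7043

PN ≈ 0.704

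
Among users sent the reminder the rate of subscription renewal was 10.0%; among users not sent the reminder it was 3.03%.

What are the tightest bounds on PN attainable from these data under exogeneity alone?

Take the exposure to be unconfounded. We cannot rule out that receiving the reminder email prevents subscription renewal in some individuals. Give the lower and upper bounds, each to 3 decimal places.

p₁ = 0.1, p₀ = 0.0303.
Under exogeneity alone the bounds on PN are max{0,(p₁−p₀)/p₁} ≤ PN ≤ min{1,(1−p₀)/p₁}.
  lower = (p₁ − p₀)/p₁ = 0.0697 / 0.1 ≈ 0.6970
  upper = min{1, (1 − p₀)/p₁} = 0.9697 / 0.1 ≈ 9.6970 → capped at 1

0.697 ≤ PN ≤ 1.000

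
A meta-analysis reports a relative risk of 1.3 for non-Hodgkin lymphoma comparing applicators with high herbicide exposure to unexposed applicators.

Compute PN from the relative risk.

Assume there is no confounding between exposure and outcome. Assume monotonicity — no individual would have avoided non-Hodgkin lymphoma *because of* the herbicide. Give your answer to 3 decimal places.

Under exogeneity and monotonicity, PN = (RR − 1) / RR = 1 − 1/RR.
PN = (1.3 − 1) / 1.3 = 0.3 / 1.3 ≈ 0.2308

PN ≈ 0.231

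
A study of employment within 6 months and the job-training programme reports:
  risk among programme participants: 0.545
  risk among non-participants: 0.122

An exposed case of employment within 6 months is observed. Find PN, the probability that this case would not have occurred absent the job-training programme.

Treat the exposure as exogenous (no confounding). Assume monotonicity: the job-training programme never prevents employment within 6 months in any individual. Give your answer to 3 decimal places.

PN ≈ 0.776

Let p₁ = 0.545, p₀ = 0.122.
Under exogeneity and monotonicity, PN = (p₁ − p₀) / p₁.
PN = (0.545 − 0.122) / 0.545 = 0.423 / 0.545 ≈ 0.7761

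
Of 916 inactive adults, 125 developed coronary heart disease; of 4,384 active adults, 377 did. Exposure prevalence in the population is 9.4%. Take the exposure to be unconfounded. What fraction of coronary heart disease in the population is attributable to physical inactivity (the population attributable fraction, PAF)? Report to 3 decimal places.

p₁ = P(outcome | exposed) = 125/916 = 0.13646
p₀ = P(outcome | unexposed) = 377/4384 = 0.085995
Overall risk P(Y=1) = π·p₁ + (1−π)·p₀ = 0.094×0.13646 + 0.906×0.085995 = 0.090739.
Under exogeneity, PAF = [P(Y=1) − p₀] / P(Y=1).
PAF = (0.090739 − 0.085995) / 0.090739 ≈ 0.0523

PAF ≈ 0.052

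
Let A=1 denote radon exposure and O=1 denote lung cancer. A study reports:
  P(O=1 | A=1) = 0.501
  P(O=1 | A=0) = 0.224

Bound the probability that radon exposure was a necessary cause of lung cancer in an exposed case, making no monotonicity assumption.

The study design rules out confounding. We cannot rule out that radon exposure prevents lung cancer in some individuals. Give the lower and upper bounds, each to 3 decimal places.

Let p₁ = 0.501, p₀ = 0.224.
Under exogeneity alone the bounds on PN are max{0,(p₁−p₀)/p₁} ≤ PN ≤ min{1,(1−p₀)/p₁}.
  lower = (p₁ − p₀)/p₁ = 0.277 / 0.501 ≈ 0.5529
  upper = min{1, (1 − p₀)/p₁} = 0.776 / 0.501 ≈ 1.5489 → capped at 1

0.553 ≤ PN ≤ 1.000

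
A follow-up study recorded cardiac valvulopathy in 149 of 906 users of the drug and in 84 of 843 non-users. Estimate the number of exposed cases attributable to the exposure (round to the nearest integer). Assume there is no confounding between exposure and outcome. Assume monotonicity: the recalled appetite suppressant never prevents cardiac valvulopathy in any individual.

about 59 cases

p₁ = P(outcome | exposed) = 149/906 = 0.16446
p₀ = P(outcome | unexposed) = 84/843 = 0.099644
PN = (p₁ − p₀)/p₁ = (0.16446 − 0.099644) / 0.16446 ≈ 0.39411.
Attributable cases ≈ PN × (exposed cases) = 0.39411 × 149 ≈ 58.72.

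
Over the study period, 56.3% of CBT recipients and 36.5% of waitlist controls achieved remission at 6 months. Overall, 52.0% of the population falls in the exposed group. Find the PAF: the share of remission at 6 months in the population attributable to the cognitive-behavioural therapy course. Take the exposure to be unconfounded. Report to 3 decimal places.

PAF ≈ 0.220

p₁ = 0.563, p₀ = 0.365.
Overall risk P(Y=1) = π·p₁ + (1−π)·p₀ = 0.52×0.563 + 0.48×0.365 = 0.46796.
Under exogeneity, PAF = [P(Y=1) − p₀] / P(Y=1).
PAF = (0.46796 − 0.365) / 0.46796 ≈ 0.2200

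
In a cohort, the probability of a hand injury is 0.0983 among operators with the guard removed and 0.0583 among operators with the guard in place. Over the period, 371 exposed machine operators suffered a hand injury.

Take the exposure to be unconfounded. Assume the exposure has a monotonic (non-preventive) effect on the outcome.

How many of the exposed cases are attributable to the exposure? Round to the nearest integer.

Let p₁ = 0.0983, p₀ = 0.0583.
PN = (p₁ − p₀)/p₁ = (0.0983 − 0.0583) / 0.0983 ≈ 0.40692.
Attributable cases ≈ PN × (exposed cases) = 0.40692 × 371 ≈ 150.97.

about 151 cases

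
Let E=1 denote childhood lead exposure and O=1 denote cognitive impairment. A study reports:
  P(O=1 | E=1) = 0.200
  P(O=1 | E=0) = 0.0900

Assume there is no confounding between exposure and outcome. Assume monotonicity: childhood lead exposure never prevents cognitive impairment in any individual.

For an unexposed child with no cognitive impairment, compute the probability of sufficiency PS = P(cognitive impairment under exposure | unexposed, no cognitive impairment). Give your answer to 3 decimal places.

Let p₁ = 0.2, p₀ = 0.09.
Under exogeneity and monotonicity, PS = (p₁ − p₀) / (1 − p₀).
PS = (0.2 − 0.09) / (1 − 0.09) = 0.11 / 0.91 ≈ 0.1209

PS ≈ 0.121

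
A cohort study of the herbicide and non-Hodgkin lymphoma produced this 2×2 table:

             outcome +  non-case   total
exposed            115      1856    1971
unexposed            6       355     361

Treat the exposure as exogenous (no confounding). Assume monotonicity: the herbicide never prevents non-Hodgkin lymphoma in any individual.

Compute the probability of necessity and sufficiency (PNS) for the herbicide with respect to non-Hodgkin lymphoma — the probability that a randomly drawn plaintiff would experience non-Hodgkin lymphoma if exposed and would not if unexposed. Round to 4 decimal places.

PNS ≈ 0.0417

p₁ = P(outcome | exposed) = 115/1971 = 0.058346
p₀ = P(outcome | unexposed) = 6/361 = 0.01662
Under exogeneity and monotonicity, PNS = p₁ − p₀.
PNS = 0.058346 − 0.01662 = 0.041726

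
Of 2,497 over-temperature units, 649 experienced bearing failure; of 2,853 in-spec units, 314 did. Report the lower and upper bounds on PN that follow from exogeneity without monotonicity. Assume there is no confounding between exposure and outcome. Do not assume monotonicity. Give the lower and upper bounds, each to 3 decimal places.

0.577 ≤ PN ≤ 1.000

p₁ = P(outcome | exposed) = 649/2497 = 0.25991
p₀ = P(outcome | unexposed) = 314/2853 = 0.11006
Under exogeneity alone the bounds on PN are max{0,(p₁−p₀)/p₁} ≤ PN ≤ min{1,(1−p₀)/p₁}.
  lower = (p₁ − p₀)/p₁ = 0.14985 / 0.25991 ≈ 0.5766
  upper = min{1, (1 − p₀)/p₁} = 0.88994 / 0.25991 ≈ 3.4240 → capped at 1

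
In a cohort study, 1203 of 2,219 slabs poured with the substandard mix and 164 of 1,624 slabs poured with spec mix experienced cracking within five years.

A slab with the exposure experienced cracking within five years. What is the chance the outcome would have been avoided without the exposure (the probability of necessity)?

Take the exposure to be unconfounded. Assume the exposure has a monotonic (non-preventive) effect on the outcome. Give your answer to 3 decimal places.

PN ≈ 0.814

p₁ = P(outcome | exposed) = 1203/2219 = 0.54214
p₀ = P(outcome | unexposed) = 164/1624 = 0.10099
Under exogeneity and monotonicity, PN = (p₁ − p₀) / p₁.
PN = (0.54214 − 0.10099) / 0.54214 = 0.44115 / 0.54214 ≈ 0.8137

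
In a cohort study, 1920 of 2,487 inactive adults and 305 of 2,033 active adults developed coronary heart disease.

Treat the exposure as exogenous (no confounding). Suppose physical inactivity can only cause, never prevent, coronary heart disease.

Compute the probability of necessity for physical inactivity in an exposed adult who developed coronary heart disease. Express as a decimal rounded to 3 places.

PN ≈ 0.806

p₁ = P(outcome | exposed) = 1920/2487 = 0.77201
p₀ = P(outcome | unexposed) = 305/2033 = 0.15002
Under exogeneity and monotonicity, PN = (p₁ − p₀) / p₁.
PN = (0.77201 − 0.15002) / 0.77201 = 0.62199 / 0.77201 ≈ 0.8057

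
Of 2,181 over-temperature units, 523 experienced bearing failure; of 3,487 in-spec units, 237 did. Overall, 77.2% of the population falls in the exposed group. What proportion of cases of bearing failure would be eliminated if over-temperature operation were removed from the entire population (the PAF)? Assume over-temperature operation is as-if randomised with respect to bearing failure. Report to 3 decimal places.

p₁ = P(outcome | exposed) = 523/2181 = 0.2398
p₀ = P(outcome | unexposed) = 237/3487 = 0.067967
Overall risk P(Y=1) = π·p₁ + (1−π)·p₀ = 0.772×0.2398 + 0.228×0.067967 = 0.20062.
Under exogeneity, PAF = [P(Y=1) − p₀] / P(Y=1).
PAF = (0.20062 − 0.067967) / 0.20062 ≈ 0.6612

PAF ≈ 0.661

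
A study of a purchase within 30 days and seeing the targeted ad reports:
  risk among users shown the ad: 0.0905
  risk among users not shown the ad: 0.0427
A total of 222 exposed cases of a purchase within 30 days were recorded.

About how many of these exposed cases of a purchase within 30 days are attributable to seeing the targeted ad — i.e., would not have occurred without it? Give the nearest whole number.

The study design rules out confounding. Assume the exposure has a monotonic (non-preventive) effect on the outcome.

Let p₁ = 0.0905, p₀ = 0.0427.
PN = (p₁ − p₀)/p₁ = (0.0905 − 0.0427) / 0.0905 ≈ 0.52818.
Attributable cases ≈ PN × (exposed cases) = 0.52818 × 222 ≈ 117.26.

about 117 cases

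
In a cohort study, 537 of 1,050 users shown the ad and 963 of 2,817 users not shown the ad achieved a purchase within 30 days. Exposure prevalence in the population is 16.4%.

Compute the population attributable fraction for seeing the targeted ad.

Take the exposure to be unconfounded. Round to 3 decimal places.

PAF ≈ 0.075

p₁ = P(outcome | exposed) = 537/1050 = 0.51143
p₀ = P(outcome | unexposed) = 963/2817 = 0.34185
Overall risk P(Y=1) = π·p₁ + (1−π)·p₀ = 0.164×0.51143 + 0.836×0.34185 = 0.36966.
Under exogeneity, PAF = [P(Y=1) − p₀] / P(Y=1).
PAF = (0.36966 − 0.34185) / 0.36966 ≈ 0.0752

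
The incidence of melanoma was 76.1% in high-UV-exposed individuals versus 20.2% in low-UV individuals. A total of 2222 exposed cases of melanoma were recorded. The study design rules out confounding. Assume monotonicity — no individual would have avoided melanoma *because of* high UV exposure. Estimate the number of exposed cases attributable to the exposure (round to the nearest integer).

p₁ = 0.761, p₀ = 0.202.
PN = (p₁ − p₀)/p₁ = (0.761 − 0.202) / 0.761 ≈ 0.73456.
Attributable cases ≈ PN × (exposed cases) = 0.73456 × 2222 ≈ 1632.19.

about 1632 cases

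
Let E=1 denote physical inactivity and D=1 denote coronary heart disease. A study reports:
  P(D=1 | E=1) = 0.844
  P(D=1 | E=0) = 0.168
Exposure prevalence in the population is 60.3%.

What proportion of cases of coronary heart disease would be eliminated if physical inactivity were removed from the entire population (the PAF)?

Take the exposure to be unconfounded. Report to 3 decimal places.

PAF ≈ 0.708

Let p₁ = 0.844, p₀ = 0.168.
Overall risk P(Y=1) = π·p₁ + (1−π)·p₀ = 0.603×0.844 + 0.397×0.168 = 0.57563.
Under exogeneity, PAF = [P(Y=1) − p₀] / P(Y=1).
PAF = (0.57563 − 0.168) / 0.57563 ≈ 0.7081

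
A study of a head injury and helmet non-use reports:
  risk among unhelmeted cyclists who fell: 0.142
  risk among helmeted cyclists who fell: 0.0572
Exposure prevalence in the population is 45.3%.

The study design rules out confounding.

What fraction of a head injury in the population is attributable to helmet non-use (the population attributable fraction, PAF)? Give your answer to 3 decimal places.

Let p₁ = 0.142, p₀ = 0.0572.
Overall risk P(Y=1) = π·p₁ + (1−π)·p₀ = 0.453×0.142 + 0.547×0.0572 = 0.095614.
Under exogeneity, PAF = [P(Y=1) − p₀] / P(Y=1).
PAF = (0.095614 − 0.0572) / 0.095614 ≈ 0.4018

PAF ≈ 0.402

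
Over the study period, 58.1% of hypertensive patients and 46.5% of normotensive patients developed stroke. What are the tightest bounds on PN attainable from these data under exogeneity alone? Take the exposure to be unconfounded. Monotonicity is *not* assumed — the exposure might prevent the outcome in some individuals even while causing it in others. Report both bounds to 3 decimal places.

0.200 ≤ PN ≤ 0.921

p₁ = 0.581, p₀ = 0.465.
Under exogeneity alone the bounds on PN are max{0,(p₁−p₀)/p₁} ≤ PN ≤ min{1,(1−p₀)/p₁}.
  lower = (p₁ − p₀)/p₁ = 0.116 / 0.581 ≈ 0.1997
  upper = min{1, (1 − p₀)/p₁} = 0.535 / 0.581 ≈ 0.9208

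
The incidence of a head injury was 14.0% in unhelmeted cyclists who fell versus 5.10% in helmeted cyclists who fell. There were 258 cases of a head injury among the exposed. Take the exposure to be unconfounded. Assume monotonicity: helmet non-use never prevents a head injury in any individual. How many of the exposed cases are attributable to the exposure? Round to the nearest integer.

p₁ = 0.14, p₀ = 0.051.
PN = (p₁ − p₀)/p₁ = (0.14 − 0.051) / 0.14 ≈ 0.63571.
Attributable cases ≈ PN × (exposed cases) = 0.63571 × 258 ≈ 164.01.

about 164 cases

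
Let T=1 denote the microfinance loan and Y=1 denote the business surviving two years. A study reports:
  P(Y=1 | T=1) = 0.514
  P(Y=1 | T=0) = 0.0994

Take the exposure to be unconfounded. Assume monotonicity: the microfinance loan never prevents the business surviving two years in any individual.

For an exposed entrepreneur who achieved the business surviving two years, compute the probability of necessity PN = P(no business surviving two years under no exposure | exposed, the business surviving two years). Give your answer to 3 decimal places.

Let p₁ = 0.514, p₀ = 0.0994.
Under exogeneity and monotonicity, PN = (p₁ − p₀) / p₁.
PN = (0.514 − 0.0994) / 0.514 = 0.4146 / 0.514 ≈ 0.8066

PN ≈ 0.807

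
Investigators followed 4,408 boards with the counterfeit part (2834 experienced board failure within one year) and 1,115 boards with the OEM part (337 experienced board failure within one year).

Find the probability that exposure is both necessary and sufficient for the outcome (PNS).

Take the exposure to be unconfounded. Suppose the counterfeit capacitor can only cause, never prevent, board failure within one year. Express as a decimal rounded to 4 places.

PNS ≈ 0.3407

p₁ = P(outcome | exposed) = 2834/4408 = 0.64292
p₀ = P(outcome | unexposed) = 337/1115 = 0.30224
Under exogeneity and monotonicity, PNS = p₁ − p₀.
PNS = 0.64292 − 0.30224 = 0.34068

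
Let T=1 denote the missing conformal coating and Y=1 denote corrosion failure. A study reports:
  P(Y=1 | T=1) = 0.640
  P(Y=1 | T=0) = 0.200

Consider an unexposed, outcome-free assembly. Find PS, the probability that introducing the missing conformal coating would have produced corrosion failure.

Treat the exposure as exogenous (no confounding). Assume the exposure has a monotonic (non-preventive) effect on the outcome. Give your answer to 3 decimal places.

PS ≈ 0.550

Let p₁ = 0.64, p₀ = 0.2.
Under exogeneity and monotonicity, PS = (p₁ − p₀) / (1 − p₀).
PS = (0.64 − 0.2) / (1 − 0.2) = 0.44 / 0.8 ≈ 0.5500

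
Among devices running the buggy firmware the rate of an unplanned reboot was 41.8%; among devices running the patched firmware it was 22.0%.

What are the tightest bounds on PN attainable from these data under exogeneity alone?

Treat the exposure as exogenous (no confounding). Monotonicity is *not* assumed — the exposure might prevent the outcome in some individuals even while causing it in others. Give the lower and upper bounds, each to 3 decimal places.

p₁ = 0.418, p₀ = 0.22.
Under exogeneity alone the bounds on PN are max{0,(p₁−p₀)/p₁} ≤ PN ≤ min{1,(1−p₀)/p₁}.
  lower = (p₁ − p₀)/p₁ = 0.198 / 0.418 ≈ 0.4737
  upper = min{1, (1 − p₀)/p₁} = 0.78 / 0.418 ≈ 1.8660 → capped at 1

0.474 ≤ PN ≤ 1.000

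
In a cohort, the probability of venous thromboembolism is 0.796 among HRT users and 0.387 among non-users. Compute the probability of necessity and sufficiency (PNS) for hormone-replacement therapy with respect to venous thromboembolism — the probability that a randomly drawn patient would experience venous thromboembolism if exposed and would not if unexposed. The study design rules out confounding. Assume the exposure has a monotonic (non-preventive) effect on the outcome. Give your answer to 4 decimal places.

Let p₁ = 0.796, p₀ = 0.387.
Under exogeneity and monotonicity, PNS = p₁ − p₀.
PNS = 0.796 − 0.387 = 0.409

PNS ≈ 0.4090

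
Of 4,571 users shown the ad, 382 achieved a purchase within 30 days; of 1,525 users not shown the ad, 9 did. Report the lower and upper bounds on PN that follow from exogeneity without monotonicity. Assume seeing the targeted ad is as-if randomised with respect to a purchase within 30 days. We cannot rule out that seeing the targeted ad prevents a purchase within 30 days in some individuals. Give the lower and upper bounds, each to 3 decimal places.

p₁ = P(outcome | exposed) = 382/4571 = 0.08357
p₀ = P(outcome | unexposed) = 9/1525 = 0.0059016
Under exogeneity alone the bounds on PN are max{0,(p₁−p₀)/p₁} ≤ PN ≤ min{1,(1−p₀)/p₁}.
  lower = (p₁ − p₀)/p₁ = 0.077669 / 0.08357 ≈ 0.9294
  upper = min{1, (1 − p₀)/p₁} = 0.9941 / 0.08357 ≈ 11.8953 → capped at 1

0.929 ≤ PN ≤ 1.000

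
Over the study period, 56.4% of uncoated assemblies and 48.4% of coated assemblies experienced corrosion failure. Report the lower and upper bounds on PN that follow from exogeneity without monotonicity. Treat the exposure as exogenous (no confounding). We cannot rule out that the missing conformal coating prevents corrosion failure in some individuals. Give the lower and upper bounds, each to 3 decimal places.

p₁ = 0.564, p₀ = 0.484.
Under exogeneity alone the bounds on PN are max{0,(p₁−p₀)/p₁} ≤ PN ≤ min{1,(1−p₀)/p₁}.
  lower = (p₁ − p₀)/p₁ = 0.08 / 0.564 ≈ 0.1418
  upper = min{1, (1 − p₀)/p₁} = 0.516 / 0.564 ≈ 0.9149

0.142 ≤ PN ≤ 0.915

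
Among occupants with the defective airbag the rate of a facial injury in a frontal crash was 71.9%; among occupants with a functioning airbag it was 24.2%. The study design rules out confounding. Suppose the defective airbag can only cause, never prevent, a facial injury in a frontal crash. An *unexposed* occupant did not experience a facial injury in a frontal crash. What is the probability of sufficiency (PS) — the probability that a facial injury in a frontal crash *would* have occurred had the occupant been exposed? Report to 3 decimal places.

PS ≈ 0.629

p₁ = 0.719, p₀ = 0.242.
Under exogeneity and monotonicity, PS = (p₁ − p₀) / (1 − p₀).
PS = (0.719 − 0.242) / (1 − 0.242) = 0.477 / 0.758 ≈ 0.6293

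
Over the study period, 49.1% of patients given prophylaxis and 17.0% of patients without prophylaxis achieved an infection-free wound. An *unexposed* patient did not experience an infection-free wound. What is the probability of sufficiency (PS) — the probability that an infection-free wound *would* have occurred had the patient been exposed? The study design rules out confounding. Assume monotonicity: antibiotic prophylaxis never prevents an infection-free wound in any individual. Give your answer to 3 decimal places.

p₁ = 0.491, p₀ = 0.17.
Under exogeneity and monotonicity, PS = (p₁ − p₀) / (1 − p₀).
PS = (0.491 − 0.17) / (1 − 0.17) = 0.321 / 0.83 ≈ 0.3867

PS ≈ 0.387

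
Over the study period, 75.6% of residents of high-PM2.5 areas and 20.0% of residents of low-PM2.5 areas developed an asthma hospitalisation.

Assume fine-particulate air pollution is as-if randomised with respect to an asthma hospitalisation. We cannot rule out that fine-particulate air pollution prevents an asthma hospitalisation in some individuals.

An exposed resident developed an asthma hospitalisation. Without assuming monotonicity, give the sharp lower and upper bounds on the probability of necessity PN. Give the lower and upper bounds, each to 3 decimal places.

p₁ = 0.756, p₀ = 0.2.
Under exogeneity alone the bounds on PN are max{0,(p₁−p₀)/p₁} ≤ PN ≤ min{1,(1−p₀)/p₁}.
  lower = (p₁ − p₀)/p₁ = 0.556 / 0.756 ≈ 0.7354
  upper = min{1, (1 − p₀)/p₁} = 0.8 / 0.756 ≈ 1.0582 → capped at 1

0.735 ≤ PN ≤ 1.000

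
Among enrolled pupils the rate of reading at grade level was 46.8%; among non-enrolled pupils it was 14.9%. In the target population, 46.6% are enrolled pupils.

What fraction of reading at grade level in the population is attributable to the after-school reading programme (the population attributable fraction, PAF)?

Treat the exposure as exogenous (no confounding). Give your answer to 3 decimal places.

PAF ≈ 0.499

p₁ = 0.468, p₀ = 0.149.
Overall risk P(Y=1) = π·p₁ + (1−π)·p₀ = 0.466×0.468 + 0.534×0.149 = 0.29765.
Under exogeneity, PAF = [P(Y=1) − p₀] / P(Y=1).
PAF = (0.29765 − 0.149) / 0.29765 ≈ 0.4994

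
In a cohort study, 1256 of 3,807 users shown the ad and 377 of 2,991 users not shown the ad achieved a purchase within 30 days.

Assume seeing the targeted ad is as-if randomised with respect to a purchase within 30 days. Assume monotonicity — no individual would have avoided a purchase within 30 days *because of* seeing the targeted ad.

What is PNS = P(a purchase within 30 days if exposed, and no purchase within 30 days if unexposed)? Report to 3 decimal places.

PNS ≈ 0.204

p₁ = P(outcome | exposed) = 1256/3807 = 0.32992
p₀ = P(outcome | unexposed) = 377/2991 = 0.12604
Under exogeneity and monotonicity, PNS = p₁ − p₀.
PNS = 0.32992 − 0.12604 = 0.20387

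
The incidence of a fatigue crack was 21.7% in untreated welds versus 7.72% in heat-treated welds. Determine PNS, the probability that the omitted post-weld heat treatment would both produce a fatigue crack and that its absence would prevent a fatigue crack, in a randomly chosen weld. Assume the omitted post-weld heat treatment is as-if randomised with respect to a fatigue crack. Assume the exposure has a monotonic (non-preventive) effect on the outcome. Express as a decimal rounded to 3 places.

PNS ≈ 0.140

p₁ = 0.217, p₀ = 0.0772.
Under exogeneity and monotonicity, PNS = p₁ − p₀.
PNS = 0.217 − 0.0772 = 0.1398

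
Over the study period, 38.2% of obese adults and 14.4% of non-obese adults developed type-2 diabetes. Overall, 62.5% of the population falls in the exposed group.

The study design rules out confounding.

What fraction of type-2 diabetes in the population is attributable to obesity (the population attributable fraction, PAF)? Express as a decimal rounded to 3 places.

p₁ = 0.382, p₀ = 0.144.
Overall risk P(Y=1) = π·p₁ + (1−π)·p₀ = 0.625×0.382 + 0.375×0.144 = 0.29275.
Under exogeneity, PAF = [P(Y=1) − p₀] / P(Y=1).
PAF = (0.29275 − 0.144) / 0.29275 ≈ 0.5081

PAF ≈ 0.508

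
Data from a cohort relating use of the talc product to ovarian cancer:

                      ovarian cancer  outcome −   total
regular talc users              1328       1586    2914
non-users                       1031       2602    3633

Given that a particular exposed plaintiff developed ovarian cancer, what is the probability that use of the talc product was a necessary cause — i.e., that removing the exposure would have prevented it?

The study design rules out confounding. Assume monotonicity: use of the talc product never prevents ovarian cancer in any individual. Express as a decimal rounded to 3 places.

PN ≈ 0.377

p₁ = P(outcome | exposed) = 1328/2914 = 0.45573
p₀ = P(outcome | unexposed) = 1031/3633 = 0.28379
Under exogeneity and monotonicity, PN = (p₁ − p₀)/p₁.
PN = (0.45573 − 0.28379) / 0.45573 ≈ 0.3773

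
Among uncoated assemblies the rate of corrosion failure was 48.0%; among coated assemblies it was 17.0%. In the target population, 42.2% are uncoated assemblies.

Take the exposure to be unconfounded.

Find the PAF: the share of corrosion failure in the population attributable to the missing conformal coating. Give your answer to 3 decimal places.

p₁ = 0.48, p₀ = 0.17.
Overall risk P(Y=1) = π·p₁ + (1−π)·p₀ = 0.422×0.48 + 0.578×0.17 = 0.30082.
Under exogeneity, PAF = [P(Y=1) − p₀] / P(Y=1).
PAF = (0.30082 − 0.17) / 0.30082 ≈ 0.4349

PAF ≈ 0.435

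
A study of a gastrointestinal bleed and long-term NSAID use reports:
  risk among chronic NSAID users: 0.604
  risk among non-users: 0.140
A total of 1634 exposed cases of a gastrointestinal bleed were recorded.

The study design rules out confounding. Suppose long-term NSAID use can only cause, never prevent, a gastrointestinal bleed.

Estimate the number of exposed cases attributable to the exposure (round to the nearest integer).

Let p₁ = 0.604, p₀ = 0.14.
PN = (p₁ − p₀)/p₁ = (0.604 − 0.14) / 0.604 ≈ 0.76821.
Attributable cases ≈ PN × (exposed cases) = 0.76821 × 1634 ≈ 1255.26.

about 1255 cases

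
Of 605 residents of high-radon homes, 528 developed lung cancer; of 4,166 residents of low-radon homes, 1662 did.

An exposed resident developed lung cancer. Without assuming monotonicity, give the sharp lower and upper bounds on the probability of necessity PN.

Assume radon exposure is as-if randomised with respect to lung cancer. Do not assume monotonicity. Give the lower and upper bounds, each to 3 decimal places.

0.543 ≤ PN ≤ 0.689

p₁ = P(outcome | exposed) = 528/605 = 0.87273
p₀ = P(outcome | unexposed) = 1662/4166 = 0.39894
Under exogeneity alone the bounds on PN are max{0,(p₁−p₀)/p₁} ≤ PN ≤ min{1,(1−p₀)/p₁}.
  lower = (p₁ − p₀)/p₁ = 0.47378 / 0.87273 ≈ 0.5429
  upper = min{1, (1 − p₀)/p₁} = 0.60106 / 0.87273 ≈ 0.6887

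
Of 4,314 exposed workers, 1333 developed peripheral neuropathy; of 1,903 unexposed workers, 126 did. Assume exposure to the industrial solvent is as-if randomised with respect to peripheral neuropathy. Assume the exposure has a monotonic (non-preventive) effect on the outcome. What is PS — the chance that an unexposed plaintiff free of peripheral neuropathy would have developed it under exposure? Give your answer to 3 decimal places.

p₁ = P(outcome | exposed) = 1333/4314 = 0.30899
p₀ = P(outcome | unexposed) = 126/1903 = 0.066211
Under exogeneity and monotonicity, PS = (p₁ − p₀) / (1 − p₀).
PS = (0.30899 − 0.066211) / (1 − 0.066211) = 0.24278 / 0.93379 ≈ 0.2600

PS ≈ 0.260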